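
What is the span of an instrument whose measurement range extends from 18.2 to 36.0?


Span = upper range - lower range.
Span = 36.0 - (18.2)
Span = 17.8

17.8


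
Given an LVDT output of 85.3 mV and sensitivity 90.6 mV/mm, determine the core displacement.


Displacement = Vout / sensitivity.
d = 85.3 / 90.6
d = 0.942 mm

0.942 mm


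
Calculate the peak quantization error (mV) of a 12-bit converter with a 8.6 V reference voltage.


The maximum quantization error is +/- LSB/2.
LSB = Vref / 2^n = 8.6 / 4096 = 0.00209961 V
Max error = LSB / 2 = 0.00209961 / 2 = 0.0010498 V
Max error = 1.0498 mV

1.0498 mV


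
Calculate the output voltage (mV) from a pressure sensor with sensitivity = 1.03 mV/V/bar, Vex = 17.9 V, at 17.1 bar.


Output = sensitivity * Vex * P.
Vout = 1.03 * 17.9 * 17.1
Vout = 18.437 * 17.1
Vout = 315.27 mV

315.27 mV


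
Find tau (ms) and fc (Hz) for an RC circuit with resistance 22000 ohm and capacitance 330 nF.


Time constant: tau = R * C.
tau = 22000 * 3.30e-07 = 0.00726 s
tau = 7.26 ms
Cutoff frequency: fc = 1 / (2*pi*R*C).
fc = 1 / (2*pi*0.00726) = 21.92 Hz

tau = 7.26 ms, fc = 21.92 Hz


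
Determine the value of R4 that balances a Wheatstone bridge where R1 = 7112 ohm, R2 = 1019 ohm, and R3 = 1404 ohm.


At balance: R1*R4 = R2*R3, so R4 = R2*R3/R1.
R4 = 1019 * 1404 / 7112
R4 = 1430676 / 7112
R4 = 201.16 ohm

201.16 ohm


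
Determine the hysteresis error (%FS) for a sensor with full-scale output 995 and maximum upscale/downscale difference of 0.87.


Hysteresis = (max difference / full scale) * 100%.
H = (0.87 / 995) * 100
H = 0.087 %FS

0.087 %FS


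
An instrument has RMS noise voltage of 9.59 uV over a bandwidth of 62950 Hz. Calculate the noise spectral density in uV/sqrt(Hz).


Noise spectral density = Vrms / sqrt(BW).
NSD = 9.59 / sqrt(62950)
NSD = 9.59 / 250.8984
NSD = 0.0382 uV/sqrt(Hz)

0.0382 uV/sqrt(Hz)


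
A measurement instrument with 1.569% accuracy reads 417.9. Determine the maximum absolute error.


Absolute error = (accuracy% / 100) * reading.
Error = (1.569 / 100) * 417.9
Error = 0.01569 * 417.9
Error = 6.5569

6.5569


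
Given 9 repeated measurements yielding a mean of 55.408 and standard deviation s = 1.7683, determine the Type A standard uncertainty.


The standard uncertainty for Type A evaluation is u = s / sqrt(n).
u = 1.7683 / sqrt(9)
u = 1.7683 / 3.0
u = 0.5894

0.5894


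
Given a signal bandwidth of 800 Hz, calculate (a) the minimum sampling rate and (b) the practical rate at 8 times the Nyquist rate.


By Nyquist theorem, fs_min = 2 * fmax.
fs_min = 2 * 800 = 1600 Hz
Practical rate = 8 * fs_min = 8 * 1600 = 12800 Hz

fs_min = 1600 Hz, fs_practical = 12800 Hz


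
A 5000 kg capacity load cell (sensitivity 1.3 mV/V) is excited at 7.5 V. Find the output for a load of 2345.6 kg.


Vout = rated_output * Vex * (load / capacity).
Vout = 1.3 * 7.5 * (2345.6 / 5000)
Vout = 1.3 * 7.5 * 0.46912
Vout = 4.574 mV

4.574 mV


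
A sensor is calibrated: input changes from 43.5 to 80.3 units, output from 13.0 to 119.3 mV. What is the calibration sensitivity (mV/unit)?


Sensitivity = (y2 - y1) / (x2 - x1).
S = (119.3 - 13.0) / (80.3 - 43.5)
S = 106.3 / 36.8
S = 2.8886 mV/unit

2.8886 mV/unit


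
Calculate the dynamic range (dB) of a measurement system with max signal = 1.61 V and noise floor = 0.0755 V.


Dynamic range = 20 * log10(Vmax / Vnoise).
DR = 20 * log10(1.61 / 0.0755)
DR = 20 * log10(21.32)
DR = 26.58 dB

26.58 dB


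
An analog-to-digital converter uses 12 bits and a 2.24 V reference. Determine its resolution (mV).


The resolution (LSB) of an ADC is Vref / 2^n.
LSB = 2.24 / 2^12
LSB = 2.24 / 4096
LSB = 0.00054688 V = 0.546875 mV

0.546875 mV


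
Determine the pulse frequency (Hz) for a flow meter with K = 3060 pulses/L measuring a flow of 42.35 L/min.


Frequency = K * Q / 60 (converting L/min to L/s).
f = 3060 * 42.35 / 60
f = 129591.0 / 60
f = 2159.85 Hz

2159.85 Hz


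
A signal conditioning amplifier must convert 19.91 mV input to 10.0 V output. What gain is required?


Gain = Vout / Vin (converting to same units).
G = 10.0 V / 19.91 mV
G = 10000.0 mV / 19.91 mV
G = 502.26

502.26


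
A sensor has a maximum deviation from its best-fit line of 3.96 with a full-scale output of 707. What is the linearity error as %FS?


Linearity error = (max deviation / full scale) * 100%.
Linearity = (3.96 / 707) * 100
Linearity = 0.56 %FS

0.56 %FS


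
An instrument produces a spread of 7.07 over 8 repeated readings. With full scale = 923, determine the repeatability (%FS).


Repeatability = (spread / full scale) * 100%.
R = (7.07 / 923) * 100
R = 0.766 %FS

0.766 %FS


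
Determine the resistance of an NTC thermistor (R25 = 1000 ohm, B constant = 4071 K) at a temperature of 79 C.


NTC thermistor equation: Rt = R25 * exp(B * (1/T - 1/T25)).
T in Kelvin: 352.15 K, T25 = 298.15 K
1/T - 1/T25 = 1/352.15 - 1/298.15 = -0.00051432
B * (1/T - 1/T25) = 4071 * -0.00051432 = -2.0938
Rt = 1000 * exp(-2.0938) = 123.2 ohm

123.2 ohm


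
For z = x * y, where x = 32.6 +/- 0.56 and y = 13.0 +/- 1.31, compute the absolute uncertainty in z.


For a product z = x*y, the relative uncertainty is:
uz/z = sqrt((ux/x)^2 + (uy/y)^2)
Relative uncertainties: ux/x = 0.56/32.6 = 0.017178
uy/y = 1.31/13.0 = 0.100769
z = 32.6 * 13.0 = 423.8
uz = 423.8 * sqrt(0.017178^2 + 0.100769^2) = 43.322

43.322


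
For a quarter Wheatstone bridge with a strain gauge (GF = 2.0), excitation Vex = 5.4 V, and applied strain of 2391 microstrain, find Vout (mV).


Quarter bridge output: Vout = (GF * epsilon * Vex) / 4.
Vout = (2.0 * 2391e-6 * 5.4) / 4
Vout = 0.0258228 / 4 V
Vout = 0.0064557 V = 6.4557 mV

6.4557 mV


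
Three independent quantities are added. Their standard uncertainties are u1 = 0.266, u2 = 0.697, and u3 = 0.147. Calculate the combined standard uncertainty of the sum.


For a sum of independent quantities, uc = sqrt(u1^2 + u2^2 + u3^2).
uc = sqrt(0.266^2 + 0.697^2 + 0.147^2)
uc = sqrt(0.070756 + 0.485809 + 0.021609)
uc = 0.7604

0.7604


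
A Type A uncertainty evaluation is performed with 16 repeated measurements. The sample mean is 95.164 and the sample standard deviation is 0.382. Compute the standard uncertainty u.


The standard uncertainty for Type A evaluation is u = s / sqrt(n).
u = 0.382 / sqrt(16)
u = 0.382 / 4.0
u = 0.0955

0.0955


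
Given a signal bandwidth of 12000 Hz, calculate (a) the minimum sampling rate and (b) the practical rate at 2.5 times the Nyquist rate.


By Nyquist theorem, fs_min = 2 * fmax.
fs_min = 2 * 12000 = 24000 Hz
Practical rate = 2.5 * fs_min = 2.5 * 24000 = 60000 Hz

fs_min = 24000 Hz, fs_practical = 60000 Hz


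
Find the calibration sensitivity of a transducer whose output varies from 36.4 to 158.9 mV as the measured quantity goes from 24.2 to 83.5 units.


Sensitivity = (y2 - y1) / (x2 - x1).
S = (158.9 - 36.4) / (83.5 - 24.2)
S = 122.5 / 59.3
S = 2.0658 mV/unit

2.0658 mV/unit


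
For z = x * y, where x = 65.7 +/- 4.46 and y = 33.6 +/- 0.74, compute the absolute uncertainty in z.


For a product z = x*y, the relative uncertainty is:
uz/z = sqrt((ux/x)^2 + (uy/y)^2)
Relative uncertainties: ux/x = 4.46/65.7 = 0.067884
uy/y = 0.74/33.6 = 0.022024
z = 65.7 * 33.6 = 2207.5
uz = 2207.5 * sqrt(0.067884^2 + 0.022024^2) = 157.545

157.545


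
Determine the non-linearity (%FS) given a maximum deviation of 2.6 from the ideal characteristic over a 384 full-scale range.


Linearity error = (max deviation / full scale) * 100%.
Linearity = (2.6 / 384) * 100
Linearity = 0.677 %FS

0.677 %FS


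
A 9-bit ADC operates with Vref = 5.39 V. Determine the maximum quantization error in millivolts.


The maximum quantization error is +/- LSB/2.
LSB = Vref / 2^n = 5.39 / 512 = 0.01052734 V
Max error = LSB / 2 = 0.01052734 / 2 = 0.00526367 V
Max error = 5.2637 mV

5.2637 mV


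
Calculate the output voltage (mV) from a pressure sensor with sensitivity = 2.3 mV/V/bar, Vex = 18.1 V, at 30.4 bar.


Output = sensitivity * Vex * P.
Vout = 2.3 * 18.1 * 30.4
Vout = 41.63 * 30.4
Vout = 1265.55 mV

1265.55 mV


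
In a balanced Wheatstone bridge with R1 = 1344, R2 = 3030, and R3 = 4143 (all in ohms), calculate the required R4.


At balance: R1*R4 = R2*R3, so R4 = R2*R3/R1.
R4 = 3030 * 4143 / 1344
R4 = 12553290 / 1344
R4 = 9340.25 ohm

9340.25 ohm


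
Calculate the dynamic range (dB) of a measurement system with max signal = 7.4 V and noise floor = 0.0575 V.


Dynamic range = 20 * log10(Vmax / Vnoise).
DR = 20 * log10(7.4 / 0.0575)
DR = 20 * log10(128.7)
DR = 42.19 dB

42.19 dB


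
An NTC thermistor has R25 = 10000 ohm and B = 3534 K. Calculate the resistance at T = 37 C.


NTC thermistor equation: Rt = R25 * exp(B * (1/T - 1/T25)).
T in Kelvin: 310.15 K, T25 = 298.15 K
1/T - 1/T25 = 1/310.15 - 1/298.15 = -0.00012977
B * (1/T - 1/T25) = 3534 * -0.00012977 = -0.4586
Rt = 10000 * exp(-0.4586) = 6321.6 ohm

6321.6 ohm


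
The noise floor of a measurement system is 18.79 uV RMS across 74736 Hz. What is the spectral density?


Noise spectral density = Vrms / sqrt(BW).
NSD = 18.79 / sqrt(74736)
NSD = 18.79 / 273.3789
NSD = 0.0687 uV/sqrt(Hz)

0.0687 uV/sqrt(Hz)


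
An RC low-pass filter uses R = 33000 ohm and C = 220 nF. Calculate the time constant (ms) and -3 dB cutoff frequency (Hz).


Time constant: tau = R * C.
tau = 33000 * 2.20e-07 = 0.00726 s
tau = 7.26 ms
Cutoff frequency: fc = 1 / (2*pi*R*C).
fc = 1 / (2*pi*0.00726) = 21.92 Hz

tau = 7.26 ms, fc = 21.92 Hz


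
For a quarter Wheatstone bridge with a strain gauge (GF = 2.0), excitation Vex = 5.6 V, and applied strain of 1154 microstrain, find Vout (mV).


Quarter bridge output: Vout = (GF * epsilon * Vex) / 4.
Vout = (2.0 * 1154e-6 * 5.6) / 4
Vout = 0.0129248 / 4 V
Vout = 0.0032312 V = 3.2312 mV

3.2312 mV


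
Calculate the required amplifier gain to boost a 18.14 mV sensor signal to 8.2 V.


Gain = Vout / Vin (converting to same units).
G = 8.2 V / 18.14 mV
G = 8200.0 mV / 18.14 mV
G = 452.04

452.04


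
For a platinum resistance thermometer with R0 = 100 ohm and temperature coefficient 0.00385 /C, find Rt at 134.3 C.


The RTD equation: Rt = R0 * (1 + alpha * T).
Rt = 100 * (1 + 0.00385 * 134.3)
Rt = 100 * (1 + 0.517055)
Rt = 100 * 1.517055
Rt = 151.706 ohm

151.706 ohm


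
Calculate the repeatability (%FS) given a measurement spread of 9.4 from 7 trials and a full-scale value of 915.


Repeatability = (spread / full scale) * 100%.
R = (9.4 / 915) * 100
R = 1.027 %FS

1.027 %FS


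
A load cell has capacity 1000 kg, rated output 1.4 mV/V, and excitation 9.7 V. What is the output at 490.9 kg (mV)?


Vout = rated_output * Vex * (load / capacity).
Vout = 1.4 * 9.7 * (490.9 / 1000)
Vout = 1.4 * 9.7 * 0.4909
Vout = 6.666 mV

6.666 mV


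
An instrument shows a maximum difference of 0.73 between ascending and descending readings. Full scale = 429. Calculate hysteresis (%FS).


Hysteresis = (max difference / full scale) * 100%.
H = (0.73 / 429) * 100
H = 0.17 %FS

0.17 %FS


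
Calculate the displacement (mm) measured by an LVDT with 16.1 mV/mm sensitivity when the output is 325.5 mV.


Displacement = Vout / sensitivity.
d = 325.5 / 16.1
d = 20.217 mm

20.217 mm


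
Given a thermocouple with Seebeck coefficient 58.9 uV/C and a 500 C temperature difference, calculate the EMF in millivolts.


The thermocouple output V = sensitivity * dT.
V = 58.9 uV/C * 500 C
V = 29450.0 uV
V = 29.45 mV

29.45 mV


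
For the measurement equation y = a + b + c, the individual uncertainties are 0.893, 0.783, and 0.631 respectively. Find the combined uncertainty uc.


For a sum of independent quantities, uc = sqrt(u1^2 + u2^2 + u3^2).
uc = sqrt(0.893^2 + 0.783^2 + 0.631^2)
uc = sqrt(0.797449 + 0.613089 + 0.398161)
uc = 1.3449

1.3449


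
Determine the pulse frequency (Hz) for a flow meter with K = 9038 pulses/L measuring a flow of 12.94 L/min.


Frequency = K * Q / 60 (converting L/min to L/s).
f = 9038 * 12.94 / 60
f = 116951.72 / 60
f = 1949.2 Hz

1949.2 Hz


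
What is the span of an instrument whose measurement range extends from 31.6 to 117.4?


Span = upper range - lower range.
Span = 117.4 - (31.6)
Span = 85.8

85.8


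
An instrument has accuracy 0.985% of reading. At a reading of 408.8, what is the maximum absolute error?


Absolute error = (accuracy% / 100) * reading.
Error = (0.985 / 100) * 408.8
Error = 0.00985 * 408.8
Error = 4.0267

4.0267


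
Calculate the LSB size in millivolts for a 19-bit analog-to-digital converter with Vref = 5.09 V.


The resolution (LSB) of an ADC is Vref / 2^n.
LSB = 5.09 / 2^19
LSB = 5.09 / 524288
LSB = 9.71e-06 V = 0.0097084 mV

0.0097084 mV


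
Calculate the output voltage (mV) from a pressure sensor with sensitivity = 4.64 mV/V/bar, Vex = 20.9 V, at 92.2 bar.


Output = sensitivity * Vex * P.
Vout = 4.64 * 20.9 * 92.2
Vout = 96.976 * 92.2
Vout = 8941.19 mV

8941.19 mV


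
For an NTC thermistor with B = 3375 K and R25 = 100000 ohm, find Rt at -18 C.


NTC thermistor equation: Rt = R25 * exp(B * (1/T - 1/T25)).
T in Kelvin: 255.15 K, T25 = 298.15 K
1/T - 1/T25 = 1/255.15 - 1/298.15 = 0.00056525
B * (1/T - 1/T25) = 3375 * 0.00056525 = 1.9077
Rt = 100000 * exp(1.9077) = 673762.7 ohm

673762.7 ohm


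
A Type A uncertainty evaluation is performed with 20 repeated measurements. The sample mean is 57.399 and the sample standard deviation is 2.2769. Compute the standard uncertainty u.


The standard uncertainty for Type A evaluation is u = s / sqrt(n).
u = 2.2769 / sqrt(20)
u = 2.2769 / 4.4721
u = 0.5091

0.5091


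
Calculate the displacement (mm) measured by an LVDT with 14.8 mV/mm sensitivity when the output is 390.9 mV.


Displacement = Vout / sensitivity.
d = 390.9 / 14.8
d = 26.412 mm

26.412 mm


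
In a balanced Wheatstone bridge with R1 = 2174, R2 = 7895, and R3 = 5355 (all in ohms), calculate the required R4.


At balance: R1*R4 = R2*R3, so R4 = R2*R3/R1.
R4 = 7895 * 5355 / 2174
R4 = 42277725 / 2174
R4 = 19446.98 ohm

19446.98 ohm


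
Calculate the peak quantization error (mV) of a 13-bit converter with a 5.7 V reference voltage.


The maximum quantization error is +/- LSB/2.
LSB = Vref / 2^n = 5.7 / 8192 = 0.0006958 V
Max error = LSB / 2 = 0.0006958 / 2 = 0.0003479 V
Max error = 0.3479 mV

0.3479 mV


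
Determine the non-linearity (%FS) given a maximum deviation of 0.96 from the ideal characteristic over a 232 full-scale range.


Linearity error = (max deviation / full scale) * 100%.
Linearity = (0.96 / 232) * 100
Linearity = 0.414 %FS

0.414 %FS


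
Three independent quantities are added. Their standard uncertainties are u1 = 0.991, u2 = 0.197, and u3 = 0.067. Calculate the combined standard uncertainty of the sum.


For a sum of independent quantities, uc = sqrt(u1^2 + u2^2 + u3^2).
uc = sqrt(0.991^2 + 0.197^2 + 0.067^2)
uc = sqrt(0.982081 + 0.038809 + 0.004489)
uc = 1.0126

1.0126


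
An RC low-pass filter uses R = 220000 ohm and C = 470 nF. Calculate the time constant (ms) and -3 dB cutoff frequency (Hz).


Time constant: tau = R * C.
tau = 220000 * 4.70e-07 = 0.1034 s
tau = 103.4 ms
Cutoff frequency: fc = 1 / (2*pi*R*C).
fc = 1 / (2*pi*0.1034) = 1.54 Hz

tau = 103.4 ms, fc = 1.54 Hz


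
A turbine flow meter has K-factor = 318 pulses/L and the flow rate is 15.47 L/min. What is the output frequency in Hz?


Frequency = K * Q / 60 (converting L/min to L/s).
f = 318 * 15.47 / 60
f = 4919.46 / 60
f = 81.99 Hz

81.99 Hz


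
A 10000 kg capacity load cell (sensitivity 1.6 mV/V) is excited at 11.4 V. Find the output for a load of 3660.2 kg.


Vout = rated_output * Vex * (load / capacity).
Vout = 1.6 * 11.4 * (3660.2 / 10000)
Vout = 1.6 * 11.4 * 0.36602
Vout = 6.676 mV

6.676 mV


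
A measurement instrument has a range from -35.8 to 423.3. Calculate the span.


Span = upper range - lower range.
Span = 423.3 - (-35.8)
Span = 459.1

459.1


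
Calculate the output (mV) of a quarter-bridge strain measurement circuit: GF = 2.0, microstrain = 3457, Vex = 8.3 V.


Quarter bridge output: Vout = (GF * epsilon * Vex) / 4.
Vout = (2.0 * 3457e-6 * 8.3) / 4
Vout = 0.0573862 / 4 V
Vout = 0.01434655 V = 14.3466 mV

14.3466 mV


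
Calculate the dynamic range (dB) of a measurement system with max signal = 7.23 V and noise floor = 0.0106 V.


Dynamic range = 20 * log10(Vmax / Vnoise).
DR = 20 * log10(7.23 / 0.0106)
DR = 20 * log10(682.08)
DR = 56.68 dB

56.68 dB


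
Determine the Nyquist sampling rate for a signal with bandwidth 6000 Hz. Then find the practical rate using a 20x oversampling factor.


By Nyquist theorem, fs_min = 2 * fmax.
fs_min = 2 * 6000 = 12000 Hz
Practical rate = 20 * fs_min = 20 * 12000 = 240000 Hz

fs_min = 12000 Hz, fs_practical = 240000 Hz


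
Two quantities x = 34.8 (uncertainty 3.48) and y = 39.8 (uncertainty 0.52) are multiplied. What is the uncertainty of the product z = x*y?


For a product z = x*y, the relative uncertainty is:
uz/z = sqrt((ux/x)^2 + (uy/y)^2)
Relative uncertainties: ux/x = 3.48/34.8 = 0.1
uy/y = 0.52/39.8 = 0.013065
z = 34.8 * 39.8 = 1385.0
uz = 1385.0 * sqrt(0.1^2 + 0.013065^2) = 139.681

139.681


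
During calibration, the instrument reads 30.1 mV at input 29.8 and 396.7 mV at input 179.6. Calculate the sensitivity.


Sensitivity = (y2 - y1) / (x2 - x1).
S = (396.7 - 30.1) / (179.6 - 29.8)
S = 366.6 / 149.8
S = 2.4473 mV/unit

2.4473 mV/unit


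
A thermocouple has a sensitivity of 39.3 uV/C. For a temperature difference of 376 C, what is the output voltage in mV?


The thermocouple output V = sensitivity * dT.
V = 39.3 uV/C * 376 C
V = 14776.8 uV
V = 14.777 mV

14.777 mV


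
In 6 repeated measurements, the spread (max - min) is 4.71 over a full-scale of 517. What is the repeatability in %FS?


Repeatability = (spread / full scale) * 100%.
R = (4.71 / 517) * 100
R = 0.911 %FS

0.911 %FS


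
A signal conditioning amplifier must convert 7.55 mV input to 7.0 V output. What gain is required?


Gain = Vout / Vin (converting to same units).
G = 7.0 V / 7.55 mV
G = 7000.0 mV / 7.55 mV
G = 927.15

927.15


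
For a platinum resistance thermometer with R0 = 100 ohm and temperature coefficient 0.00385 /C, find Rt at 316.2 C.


The RTD equation: Rt = R0 * (1 + alpha * T).
Rt = 100 * (1 + 0.00385 * 316.2)
Rt = 100 * (1 + 1.21737)
Rt = 100 * 2.21737
Rt = 221.737 ohm

221.737 ohm


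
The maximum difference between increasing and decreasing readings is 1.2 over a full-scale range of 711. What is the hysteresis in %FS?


Hysteresis = (max difference / full scale) * 100%.
H = (1.2 / 711) * 100
H = 0.169 %FS

0.169 %FS


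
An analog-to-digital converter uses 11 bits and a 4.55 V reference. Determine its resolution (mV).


The resolution (LSB) of an ADC is Vref / 2^n.
LSB = 4.55 / 2^11
LSB = 4.55 / 2048
LSB = 0.00222168 V = 2.22167969 mV

2.22167969 mV


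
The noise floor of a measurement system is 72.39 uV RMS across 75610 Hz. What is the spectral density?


Noise spectral density = Vrms / sqrt(BW).
NSD = 72.39 / sqrt(75610)
NSD = 72.39 / 274.9727
NSD = 0.2633 uV/sqrt(Hz)

0.2633 uV/sqrt(Hz)


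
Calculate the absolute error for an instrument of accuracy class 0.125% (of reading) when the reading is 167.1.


Absolute error = (accuracy% / 100) * reading.
Error = (0.125 / 100) * 167.1
Error = 0.00125 * 167.1
Error = 0.2089

0.2089


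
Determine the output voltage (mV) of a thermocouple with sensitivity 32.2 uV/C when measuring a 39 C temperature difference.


The thermocouple output V = sensitivity * dT.
V = 32.2 uV/C * 39 C
V = 1255.8 uV
V = 1.256 mV

1.256 mV


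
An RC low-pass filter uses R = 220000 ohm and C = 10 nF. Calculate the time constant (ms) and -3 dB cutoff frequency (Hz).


Time constant: tau = R * C.
tau = 220000 * 1.00e-08 = 0.0022 s
tau = 2.2 ms
Cutoff frequency: fc = 1 / (2*pi*R*C).
fc = 1 / (2*pi*0.0022) = 72.34 Hz

tau = 2.2 ms, fc = 72.34 Hz


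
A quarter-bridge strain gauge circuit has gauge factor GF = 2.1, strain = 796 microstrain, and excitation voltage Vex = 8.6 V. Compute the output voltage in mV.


Quarter bridge output: Vout = (GF * epsilon * Vex) / 4.
Vout = (2.1 * 796e-6 * 8.6) / 4
Vout = 0.01437576 / 4 V
Vout = 0.00359394 V = 3.5939 mV

3.5939 mV


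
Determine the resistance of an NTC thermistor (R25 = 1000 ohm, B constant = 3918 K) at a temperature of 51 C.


NTC thermistor equation: Rt = R25 * exp(B * (1/T - 1/T25)).
T in Kelvin: 324.15 K, T25 = 298.15 K
1/T - 1/T25 = 1/324.15 - 1/298.15 = -0.00026902
B * (1/T - 1/T25) = 3918 * -0.00026902 = -1.054
Rt = 1000 * exp(-1.054) = 348.5 ohm

348.5 ohm


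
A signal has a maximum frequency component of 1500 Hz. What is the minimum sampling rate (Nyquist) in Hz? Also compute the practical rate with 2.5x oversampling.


By Nyquist theorem, fs_min = 2 * fmax.
fs_min = 2 * 1500 = 3000 Hz
Practical rate = 2.5 * fs_min = 2.5 * 3000 = 7500 Hz

fs_min = 3000 Hz, fs_practical = 7500 Hz


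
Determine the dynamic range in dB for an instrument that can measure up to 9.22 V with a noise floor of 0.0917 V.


Dynamic range = 20 * log10(Vmax / Vnoise).
DR = 20 * log10(9.22 / 0.0917)
DR = 20 * log10(100.55)
DR = 40.05 dB

40.05 dB


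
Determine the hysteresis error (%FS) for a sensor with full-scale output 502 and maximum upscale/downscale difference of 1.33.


Hysteresis = (max difference / full scale) * 100%.
H = (1.33 / 502) * 100
H = 0.265 %FS

0.265 %FS


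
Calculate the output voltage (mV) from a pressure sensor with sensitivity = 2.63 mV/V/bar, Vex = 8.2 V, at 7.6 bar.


Output = sensitivity * Vex * P.
Vout = 2.63 * 8.2 * 7.6
Vout = 21.566 * 7.6
Vout = 163.9 mV

163.9 mV


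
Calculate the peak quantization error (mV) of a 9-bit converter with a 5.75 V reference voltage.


The maximum quantization error is +/- LSB/2.
LSB = Vref / 2^n = 5.75 / 512 = 0.01123047 V
Max error = LSB / 2 = 0.01123047 / 2 = 0.00561523 V
Max error = 5.6152 mV

5.6152 mV


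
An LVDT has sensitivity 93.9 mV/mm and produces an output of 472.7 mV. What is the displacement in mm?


Displacement = Vout / sensitivity.
d = 472.7 / 93.9
d = 5.034 mm

5.034 mm


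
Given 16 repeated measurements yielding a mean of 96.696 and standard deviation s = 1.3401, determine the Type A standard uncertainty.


The standard uncertainty for Type A evaluation is u = s / sqrt(n).
u = 1.3401 / sqrt(16)
u = 1.3401 / 4.0
u = 0.335

0.335


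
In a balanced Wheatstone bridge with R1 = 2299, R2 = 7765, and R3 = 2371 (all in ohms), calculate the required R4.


At balance: R1*R4 = R2*R3, so R4 = R2*R3/R1.
R4 = 7765 * 2371 / 2299
R4 = 18410815 / 2299
R4 = 8008.18 ohm

8008.18 ohm


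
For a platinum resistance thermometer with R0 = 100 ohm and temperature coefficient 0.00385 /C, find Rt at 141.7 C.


The RTD equation: Rt = R0 * (1 + alpha * T).
Rt = 100 * (1 + 0.00385 * 141.7)
Rt = 100 * (1 + 0.545545)
Rt = 100 * 1.545545
Rt = 154.554 ohm

154.554 ohm


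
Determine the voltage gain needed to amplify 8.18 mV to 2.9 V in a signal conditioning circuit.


Gain = Vout / Vin (converting to same units).
G = 2.9 V / 8.18 mV
G = 2900.0 mV / 8.18 mV
G = 354.52

354.52


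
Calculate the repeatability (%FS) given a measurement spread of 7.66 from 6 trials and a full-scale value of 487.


Repeatability = (spread / full scale) * 100%.
R = (7.66 / 487) * 100
R = 1.573 %FS

1.573 %FS


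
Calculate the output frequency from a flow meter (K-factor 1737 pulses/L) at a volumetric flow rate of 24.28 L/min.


Frequency = K * Q / 60 (converting L/min to L/s).
f = 1737 * 24.28 / 60
f = 42174.36 / 60
f = 702.91 Hz

702.91 Hz


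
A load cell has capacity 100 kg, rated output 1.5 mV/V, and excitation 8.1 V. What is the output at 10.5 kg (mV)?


Vout = rated_output * Vex * (load / capacity).
Vout = 1.5 * 8.1 * (10.5 / 100)
Vout = 1.5 * 8.1 * 0.105
Vout = 1.276 mV

1.276 mV


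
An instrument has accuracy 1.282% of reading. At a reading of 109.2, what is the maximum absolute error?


Absolute error = (accuracy% / 100) * reading.
Error = (1.282 / 100) * 109.2
Error = 0.01282 * 109.2
Error = 1.3999

1.3999


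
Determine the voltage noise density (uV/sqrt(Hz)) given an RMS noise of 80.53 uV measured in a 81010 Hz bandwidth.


Noise spectral density = Vrms / sqrt(BW).
NSD = 80.53 / sqrt(81010)
NSD = 80.53 / 284.6226
NSD = 0.2829 uV/sqrt(Hz)

0.2829 uV/sqrt(Hz)


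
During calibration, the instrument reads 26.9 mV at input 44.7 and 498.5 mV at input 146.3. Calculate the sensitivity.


Sensitivity = (y2 - y1) / (x2 - x1).
S = (498.5 - 26.9) / (146.3 - 44.7)
S = 471.6 / 101.6
S = 4.6417 mV/unit

4.6417 mV/unit


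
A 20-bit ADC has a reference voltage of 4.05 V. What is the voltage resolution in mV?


The resolution (LSB) of an ADC is Vref / 2^n.
LSB = 4.05 / 2^20
LSB = 4.05 / 1048576
LSB = 3.86e-06 V = 0.00386238 mV

0.00386238 mV


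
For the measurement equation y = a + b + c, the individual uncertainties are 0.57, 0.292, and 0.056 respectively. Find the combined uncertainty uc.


For a sum of independent quantities, uc = sqrt(u1^2 + u2^2 + u3^2).
uc = sqrt(0.57^2 + 0.292^2 + 0.056^2)
uc = sqrt(0.3249 + 0.085264 + 0.003136)
uc = 0.6429

0.6429


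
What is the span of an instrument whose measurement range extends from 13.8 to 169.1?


Span = upper range - lower range.
Span = 169.1 - (13.8)
Span = 155.3

155.3


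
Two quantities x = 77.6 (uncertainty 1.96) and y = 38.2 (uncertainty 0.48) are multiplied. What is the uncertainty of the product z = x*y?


For a product z = x*y, the relative uncertainty is:
uz/z = sqrt((ux/x)^2 + (uy/y)^2)
Relative uncertainties: ux/x = 1.96/77.6 = 0.025258
uy/y = 0.48/38.2 = 0.012565
z = 77.6 * 38.2 = 2964.3
uz = 2964.3 * sqrt(0.025258^2 + 0.012565^2) = 83.626

83.626


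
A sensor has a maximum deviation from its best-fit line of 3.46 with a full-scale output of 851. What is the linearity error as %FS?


Linearity error = (max deviation / full scale) * 100%.
Linearity = (3.46 / 851) * 100
Linearity = 0.407 %FS

0.407 %FS


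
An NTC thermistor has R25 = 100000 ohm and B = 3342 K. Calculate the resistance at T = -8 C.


NTC thermistor equation: Rt = R25 * exp(B * (1/T - 1/T25)).
T in Kelvin: 265.15 K, T25 = 298.15 K
1/T - 1/T25 = 1/265.15 - 1/298.15 = 0.00041743
B * (1/T - 1/T25) = 3342 * 0.00041743 = 1.3951
Rt = 100000 * exp(1.3951) = 403523.0 ohm

403523.0 ohm


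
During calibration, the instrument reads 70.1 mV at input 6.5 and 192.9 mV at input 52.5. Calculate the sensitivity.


Sensitivity = (y2 - y1) / (x2 - x1).
S = (192.9 - 70.1) / (52.5 - 6.5)
S = 122.8 / 46.0
S = 2.6696 mV/unit

2.6696 mV/unit


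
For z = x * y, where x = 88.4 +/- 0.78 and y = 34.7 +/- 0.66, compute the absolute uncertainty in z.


For a product z = x*y, the relative uncertainty is:
uz/z = sqrt((ux/x)^2 + (uy/y)^2)
Relative uncertainties: ux/x = 0.78/88.4 = 0.008824
uy/y = 0.66/34.7 = 0.01902
z = 88.4 * 34.7 = 3067.5
uz = 3067.5 * sqrt(0.008824^2 + 0.01902^2) = 64.316

64.316


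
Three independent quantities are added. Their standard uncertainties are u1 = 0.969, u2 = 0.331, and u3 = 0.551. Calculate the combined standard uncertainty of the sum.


For a sum of independent quantities, uc = sqrt(u1^2 + u2^2 + u3^2).
uc = sqrt(0.969^2 + 0.331^2 + 0.551^2)
uc = sqrt(0.938961 + 0.109561 + 0.303601)
uc = 1.1628

1.1628


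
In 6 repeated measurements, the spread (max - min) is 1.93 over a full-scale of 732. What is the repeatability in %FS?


Repeatability = (spread / full scale) * 100%.
R = (1.93 / 732) * 100
R = 0.264 %FS

0.264 %FS


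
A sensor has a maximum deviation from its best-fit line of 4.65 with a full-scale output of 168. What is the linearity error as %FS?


Linearity error = (max deviation / full scale) * 100%.
Linearity = (4.65 / 168) * 100
Linearity = 2.768 %FS

2.768 %FS


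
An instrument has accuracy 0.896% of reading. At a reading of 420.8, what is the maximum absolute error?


Absolute error = (accuracy% / 100) * reading.
Error = (0.896 / 100) * 420.8
Error = 0.00896 * 420.8
Error = 3.7704

3.7704


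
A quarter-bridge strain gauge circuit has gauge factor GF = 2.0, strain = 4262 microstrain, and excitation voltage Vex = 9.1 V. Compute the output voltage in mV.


Quarter bridge output: Vout = (GF * epsilon * Vex) / 4.
Vout = (2.0 * 4262e-6 * 9.1) / 4
Vout = 0.0775684 / 4 V
Vout = 0.0193921 V = 19.3921 mV

19.3921 mV


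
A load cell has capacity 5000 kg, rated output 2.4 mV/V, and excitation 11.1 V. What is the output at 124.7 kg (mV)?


Vout = rated_output * Vex * (load / capacity).
Vout = 2.4 * 11.1 * (124.7 / 5000)
Vout = 2.4 * 11.1 * 0.02494
Vout = 0.664 mV

0.664 mV


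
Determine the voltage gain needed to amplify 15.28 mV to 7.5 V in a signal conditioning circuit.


Gain = Vout / Vin (converting to same units).
G = 7.5 V / 15.28 mV
G = 7500.0 mV / 15.28 mV
G = 490.84

490.84


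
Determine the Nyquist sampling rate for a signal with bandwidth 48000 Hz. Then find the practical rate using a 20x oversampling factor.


By Nyquist theorem, fs_min = 2 * fmax.
fs_min = 2 * 48000 = 96000 Hz
Practical rate = 20 * fs_min = 20 * 96000 = 1920000 Hz

fs_min = 96000 Hz, fs_practical = 1920000 Hz


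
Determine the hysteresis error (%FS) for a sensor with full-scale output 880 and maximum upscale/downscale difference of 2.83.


Hysteresis = (max difference / full scale) * 100%.
H = (2.83 / 880) * 100
H = 0.322 %FS

0.322 %FS


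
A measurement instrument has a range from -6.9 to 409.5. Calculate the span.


Span = upper range - lower range.
Span = 409.5 - (-6.9)
Span = 416.4

416.4


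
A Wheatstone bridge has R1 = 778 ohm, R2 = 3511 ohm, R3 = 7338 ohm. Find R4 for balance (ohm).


At balance: R1*R4 = R2*R3, so R4 = R2*R3/R1.
R4 = 3511 * 7338 / 778
R4 = 25763718 / 778
R4 = 33115.32 ohm

33115.32 ohm


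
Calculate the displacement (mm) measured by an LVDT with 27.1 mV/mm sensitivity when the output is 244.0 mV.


Displacement = Vout / sensitivity.
d = 244.0 / 27.1
d = 9.004 mm

9.004 mm


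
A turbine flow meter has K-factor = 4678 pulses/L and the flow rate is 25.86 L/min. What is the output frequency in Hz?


Frequency = K * Q / 60 (converting L/min to L/s).
f = 4678 * 25.86 / 60
f = 120973.08 / 60
f = 2016.22 Hz

2016.22 Hz


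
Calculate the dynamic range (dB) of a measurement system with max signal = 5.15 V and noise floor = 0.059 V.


Dynamic range = 20 * log10(Vmax / Vnoise).
DR = 20 * log10(5.15 / 0.059)
DR = 20 * log10(87.29)
DR = 38.82 dB

38.82 dB


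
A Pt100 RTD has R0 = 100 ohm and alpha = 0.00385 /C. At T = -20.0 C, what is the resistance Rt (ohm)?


The RTD equation: Rt = R0 * (1 + alpha * T).
Rt = 100 * (1 + 0.00385 * -20.0)
Rt = 100 * (1 + -0.077)
Rt = 100 * 0.923
Rt = 92.3 ohm

92.3 ohm


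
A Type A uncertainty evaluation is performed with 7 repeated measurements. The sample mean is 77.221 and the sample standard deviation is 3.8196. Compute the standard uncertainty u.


The standard uncertainty for Type A evaluation is u = s / sqrt(n).
u = 3.8196 / sqrt(7)
u = 3.8196 / 2.6458
u = 1.4437

1.4437


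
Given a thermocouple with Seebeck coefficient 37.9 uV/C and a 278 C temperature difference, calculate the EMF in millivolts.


The thermocouple output V = sensitivity * dT.
V = 37.9 uV/C * 278 C
V = 10536.2 uV
V = 10.536 mV

10.536 mV


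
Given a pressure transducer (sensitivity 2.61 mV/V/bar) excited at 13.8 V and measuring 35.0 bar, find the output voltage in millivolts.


Output = sensitivity * Vex * P.
Vout = 2.61 * 13.8 * 35.0
Vout = 36.018 * 35.0
Vout = 1260.63 mV

1260.63 mV


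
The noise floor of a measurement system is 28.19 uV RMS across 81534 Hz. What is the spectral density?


Noise spectral density = Vrms / sqrt(BW).
NSD = 28.19 / sqrt(81534)
NSD = 28.19 / 285.5416
NSD = 0.0987 uV/sqrt(Hz)

0.0987 uV/sqrt(Hz)


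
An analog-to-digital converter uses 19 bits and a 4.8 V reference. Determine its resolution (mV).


The resolution (LSB) of an ADC is Vref / 2^n.
LSB = 4.8 / 2^19
LSB = 4.8 / 524288
LSB = 9.16e-06 V = 0.00915527 mV

0.00915527 mV


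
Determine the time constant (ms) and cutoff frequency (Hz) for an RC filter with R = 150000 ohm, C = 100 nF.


Time constant: tau = R * C.
tau = 150000 * 1.00e-07 = 0.015 s
tau = 15.0 ms
Cutoff frequency: fc = 1 / (2*pi*R*C).
fc = 1 / (2*pi*0.015) = 10.61 Hz

tau = 15.0 ms, fc = 10.61 Hz


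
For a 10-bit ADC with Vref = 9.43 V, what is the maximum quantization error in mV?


The maximum quantization error is +/- LSB/2.
LSB = Vref / 2^n = 9.43 / 1024 = 0.00920898 V
Max error = LSB / 2 = 0.00920898 / 2 = 0.00460449 V
Max error = 4.6045 mV

4.6045 mV


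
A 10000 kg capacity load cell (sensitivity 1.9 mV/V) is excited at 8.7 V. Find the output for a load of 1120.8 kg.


Vout = rated_output * Vex * (load / capacity).
Vout = 1.9 * 8.7 * (1120.8 / 10000)
Vout = 1.9 * 8.7 * 0.11208
Vout = 1.853 mV

1.853 mV


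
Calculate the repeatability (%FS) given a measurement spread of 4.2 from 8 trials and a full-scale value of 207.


Repeatability = (spread / full scale) * 100%.
R = (4.2 / 207) * 100
R = 2.029 %FS

2.029 %FS


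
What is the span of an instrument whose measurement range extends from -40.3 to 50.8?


Span = upper range - lower range.
Span = 50.8 - (-40.3)
Span = 91.1

91.1


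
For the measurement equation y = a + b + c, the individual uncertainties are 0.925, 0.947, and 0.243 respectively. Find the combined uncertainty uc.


For a sum of independent quantities, uc = sqrt(u1^2 + u2^2 + u3^2).
uc = sqrt(0.925^2 + 0.947^2 + 0.243^2)
uc = sqrt(0.855625 + 0.896809 + 0.059049)
uc = 1.3459

1.3459


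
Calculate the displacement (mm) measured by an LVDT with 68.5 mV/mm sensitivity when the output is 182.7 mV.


Displacement = Vout / sensitivity.
d = 182.7 / 68.5
d = 2.667 mm

2.667 mm


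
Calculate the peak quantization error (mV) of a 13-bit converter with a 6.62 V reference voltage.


The maximum quantization error is +/- LSB/2.
LSB = Vref / 2^n = 6.62 / 8192 = 0.00080811 V
Max error = LSB / 2 = 0.00080811 / 2 = 0.00040405 V
Max error = 0.4041 mV

0.4041 mV


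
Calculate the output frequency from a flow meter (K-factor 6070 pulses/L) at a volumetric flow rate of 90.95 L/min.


Frequency = K * Q / 60 (converting L/min to L/s).
f = 6070 * 90.95 / 60
f = 552066.5 / 60
f = 9201.11 Hz

9201.11 Hz


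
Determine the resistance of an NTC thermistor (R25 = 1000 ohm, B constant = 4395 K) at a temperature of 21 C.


NTC thermistor equation: Rt = R25 * exp(B * (1/T - 1/T25)).
T in Kelvin: 294.15 K, T25 = 298.15 K
1/T - 1/T25 = 1/294.15 - 1/298.15 = 4.561e-05
B * (1/T - 1/T25) = 4395 * 4.561e-05 = 0.2005
Rt = 1000 * exp(0.2005) = 1222.0 ohm

1222.0 ohm


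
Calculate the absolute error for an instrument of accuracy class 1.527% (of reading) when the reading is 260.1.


Absolute error = (accuracy% / 100) * reading.
Error = (1.527 / 100) * 260.1
Error = 0.01527 * 260.1
Error = 3.9717

3.9717


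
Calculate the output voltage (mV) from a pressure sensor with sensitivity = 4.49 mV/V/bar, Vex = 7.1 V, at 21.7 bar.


Output = sensitivity * Vex * P.
Vout = 4.49 * 7.1 * 21.7
Vout = 31.879 * 21.7
Vout = 691.77 mV

691.77 mV


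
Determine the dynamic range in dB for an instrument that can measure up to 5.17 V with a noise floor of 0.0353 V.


Dynamic range = 20 * log10(Vmax / Vnoise).
DR = 20 * log10(5.17 / 0.0353)
DR = 20 * log10(146.46)
DR = 43.31 dB

43.31 dB


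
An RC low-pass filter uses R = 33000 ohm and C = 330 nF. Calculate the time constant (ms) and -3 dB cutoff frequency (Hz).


Time constant: tau = R * C.
tau = 33000 * 3.30e-07 = 0.01089 s
tau = 10.89 ms
Cutoff frequency: fc = 1 / (2*pi*R*C).
fc = 1 / (2*pi*0.01089) = 14.61 Hz

tau = 10.89 ms, fc = 14.61 Hz


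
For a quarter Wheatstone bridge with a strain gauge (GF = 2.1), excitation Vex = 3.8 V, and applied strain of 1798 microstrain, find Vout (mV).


Quarter bridge output: Vout = (GF * epsilon * Vex) / 4.
Vout = (2.1 * 1798e-6 * 3.8) / 4
Vout = 0.01434804 / 4 V
Vout = 0.00358701 V = 3.587 mV

3.587 mV


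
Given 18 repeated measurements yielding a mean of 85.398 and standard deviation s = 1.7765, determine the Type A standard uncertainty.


The standard uncertainty for Type A evaluation is u = s / sqrt(n).
u = 1.7765 / sqrt(18)
u = 1.7765 / 4.2426
u = 0.4187

0.4187


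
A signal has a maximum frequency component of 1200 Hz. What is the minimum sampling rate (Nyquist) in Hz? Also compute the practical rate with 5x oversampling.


By Nyquist theorem, fs_min = 2 * fmax.
fs_min = 2 * 1200 = 2400 Hz
Practical rate = 5 * fs_min = 5 * 2400 = 12000 Hz

fs_min = 2400 Hz, fs_practical = 12000 Hz


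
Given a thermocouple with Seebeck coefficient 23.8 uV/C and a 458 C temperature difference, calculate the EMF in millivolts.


The thermocouple output V = sensitivity * dT.
V = 23.8 uV/C * 458 C
V = 10900.4 uV
V = 10.9 mV

10.9 mV


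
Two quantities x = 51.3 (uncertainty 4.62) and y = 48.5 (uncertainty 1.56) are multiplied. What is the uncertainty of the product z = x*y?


For a product z = x*y, the relative uncertainty is:
uz/z = sqrt((ux/x)^2 + (uy/y)^2)
Relative uncertainties: ux/x = 4.62/51.3 = 0.090058
uy/y = 1.56/48.5 = 0.032165
z = 51.3 * 48.5 = 2488.0
uz = 2488.0 * sqrt(0.090058^2 + 0.032165^2) = 237.932

237.932


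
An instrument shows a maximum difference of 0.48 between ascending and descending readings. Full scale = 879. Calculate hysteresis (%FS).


Hysteresis = (max difference / full scale) * 100%.
H = (0.48 / 879) * 100
H = 0.055 %FS

0.055 %FS


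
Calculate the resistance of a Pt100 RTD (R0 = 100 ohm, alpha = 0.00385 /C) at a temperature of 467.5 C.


The RTD equation: Rt = R0 * (1 + alpha * T).
Rt = 100 * (1 + 0.00385 * 467.5)
Rt = 100 * (1 + 1.799875)
Rt = 100 * 2.799875
Rt = 279.988 ohm

279.988 ohm


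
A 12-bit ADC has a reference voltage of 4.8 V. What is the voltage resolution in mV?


The resolution (LSB) of an ADC is Vref / 2^n.
LSB = 4.8 / 2^12
LSB = 4.8 / 4096
LSB = 0.00117187 V = 1.171875 mV

1.171875 mV


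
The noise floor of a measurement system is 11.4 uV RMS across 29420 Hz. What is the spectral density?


Noise spectral density = Vrms / sqrt(BW).
NSD = 11.4 / sqrt(29420)
NSD = 11.4 / 171.5226
NSD = 0.0665 uV/sqrt(Hz)

0.0665 uV/sqrt(Hz)


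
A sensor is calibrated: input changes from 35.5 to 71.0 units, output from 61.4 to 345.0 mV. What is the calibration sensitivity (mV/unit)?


Sensitivity = (y2 - y1) / (x2 - x1).
S = (345.0 - 61.4) / (71.0 - 35.5)
S = 283.6 / 35.5
S = 7.9887 mV/unit

7.9887 mV/unit


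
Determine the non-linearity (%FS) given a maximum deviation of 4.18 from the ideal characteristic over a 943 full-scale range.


Linearity error = (max deviation / full scale) * 100%.
Linearity = (4.18 / 943) * 100
Linearity = 0.443 %FS

0.443 %FS


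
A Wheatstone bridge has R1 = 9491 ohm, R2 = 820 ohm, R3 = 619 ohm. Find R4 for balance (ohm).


At balance: R1*R4 = R2*R3, so R4 = R2*R3/R1.
R4 = 820 * 619 / 9491
R4 = 507580 / 9491
R4 = 53.48 ohm

53.48 ohm


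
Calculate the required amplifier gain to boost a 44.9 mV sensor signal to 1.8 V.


Gain = Vout / Vin (converting to same units).
G = 1.8 V / 44.9 mV
G = 1800.0 mV / 44.9 mV
G = 40.09

40.09


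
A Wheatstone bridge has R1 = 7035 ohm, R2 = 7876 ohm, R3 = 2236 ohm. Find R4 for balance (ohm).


At balance: R1*R4 = R2*R3, so R4 = R2*R3/R1.
R4 = 7876 * 2236 / 7035
R4 = 17610736 / 7035
R4 = 2503.3 ohm

2503.3 ohm


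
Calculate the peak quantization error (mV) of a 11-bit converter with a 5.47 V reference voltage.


The maximum quantization error is +/- LSB/2.
LSB = Vref / 2^n = 5.47 / 2048 = 0.0026709 V
Max error = LSB / 2 = 0.0026709 / 2 = 0.00133545 V
Max error = 1.3354 mV

1.3354 mV
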